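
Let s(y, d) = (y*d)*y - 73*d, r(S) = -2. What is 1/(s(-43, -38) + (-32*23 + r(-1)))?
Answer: -1/68226 ≈ -1.4657e-5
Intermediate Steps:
s(y, d) = -73*d + d*y**2 (s(y, d) = (d*y)*y - 73*d = d*y**2 - 73*d = -73*d + d*y**2)
1/(s(-43, -38) + (-32*23 + r(-1))) = 1/(-38*(-73 + (-43)**2) + (-32*23 - 2)) = 1/(-38*(-73 + 1849) + (-736 - 2)) = 1/(-38*1776 - 738) = 1/(-67488 - 738) = 1/(-68226) = -1/68226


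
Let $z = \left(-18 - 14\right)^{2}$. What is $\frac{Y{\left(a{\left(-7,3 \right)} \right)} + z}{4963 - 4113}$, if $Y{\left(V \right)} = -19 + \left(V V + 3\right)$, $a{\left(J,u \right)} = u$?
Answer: $\frac{1017}{850} \approx 1.1965$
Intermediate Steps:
$Y{\left(V \right)} = -16 + V^{2}$ ($Y{\left(V \right)} = -19 + \left(V^{2} + 3\right) = -19 + \left(3 + V^{2}\right) = -16 + V^{2}$)
$z = 1024$ ($z = \left(-32\right)^{2} = 1024$)
$\frac{Y{\left(a{\left(-7,3 \right)} \right)} + z}{4963 - 4113} = \frac{\left(-16 + 3^{2}\right) + 1024}{4963 - 4113} = \frac{\left(-16 + 9\right) + 1024}{850} = \left(-7 + 1024\right) \frac{1}{850} = 1017 \cdot \frac{1}{850} = \frac{1017}{850}$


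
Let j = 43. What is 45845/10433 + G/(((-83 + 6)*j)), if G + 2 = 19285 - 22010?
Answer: 180243586/34543663 ≈ 5.2178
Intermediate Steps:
G = -2727 (G = -2 + (19285 - 22010) = -2 - 2725 = -2727)
45845/10433 + G/(((-83 + 6)*j)) = 45845/10433 - 2727*1/(43*(-83 + 6)) = 45845*(1/10433) - 2727/((-77*43)) = 45845/10433 - 2727/(-3311) = 45845/10433 - 2727*(-1/3311) = 45845/10433 + 2727/3311 = 180243586/34543663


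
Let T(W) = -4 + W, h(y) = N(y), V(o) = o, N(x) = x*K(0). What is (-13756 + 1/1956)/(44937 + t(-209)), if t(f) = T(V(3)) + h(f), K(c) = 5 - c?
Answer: -26906735/85850796 ≈ -0.31341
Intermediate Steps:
N(x) = 5*x (N(x) = x*(5 - 1*0) = x*(5 + 0) = x*5 = 5*x)
h(y) = 5*y
t(f) = -1 + 5*f (t(f) = (-4 + 3) + 5*f = -1 + 5*f)
(-13756 + 1/1956)/(44937 + t(-209)) = (-13756 + 1/1956)/(44937 + (-1 + 5*(-209))) = (-13756 + 1/1956)/(44937 + (-1 - 1045)) = -26906735/(1956*(44937 - 1046)) = -26906735/1956/43891 = -26906735/1956*1/43891 = -26906735/85850796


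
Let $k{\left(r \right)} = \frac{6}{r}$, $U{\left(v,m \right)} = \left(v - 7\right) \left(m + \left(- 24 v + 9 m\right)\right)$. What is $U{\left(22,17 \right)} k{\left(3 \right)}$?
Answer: $-10740$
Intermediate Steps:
$U{\left(v,m \right)} = \left(-7 + v\right) \left(- 24 v + 10 m\right)$
$U{\left(22,17 \right)} k{\left(3 \right)} = \left(\left(-70\right) 17 - 24 \cdot 22^{2} + 168 \cdot 22 + 10 \cdot 17 \cdot 22\right) \frac{6}{3} = \left(-1190 - 11616 + 3696 + 3740\right) 6 \cdot \frac{1}{3} = \left(-1190 - 11616 + 3696 + 3740\right) 2 = \left(-5370\right) 2 = -10740$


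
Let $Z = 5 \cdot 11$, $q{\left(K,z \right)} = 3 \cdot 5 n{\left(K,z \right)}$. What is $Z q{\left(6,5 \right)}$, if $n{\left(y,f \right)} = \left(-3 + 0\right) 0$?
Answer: $0$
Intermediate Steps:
$n{\left(y,f \right)} = 0$ ($n{\left(y,f \right)} = \left(-3\right) 0 = 0$)
$q{\left(K,z \right)} = 0$ ($q{\left(K,z \right)} = 3 \cdot 5 \cdot 0 = 15 \cdot 0 = 0$)
$Z = 55$
$Z q{\left(6,5 \right)} = 55 \cdot 0 = 0$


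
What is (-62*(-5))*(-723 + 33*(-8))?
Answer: -305970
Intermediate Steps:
(-62*(-5))*(-723 + 33*(-8)) = 310*(-723 - 264) = 310*(-987) = -305970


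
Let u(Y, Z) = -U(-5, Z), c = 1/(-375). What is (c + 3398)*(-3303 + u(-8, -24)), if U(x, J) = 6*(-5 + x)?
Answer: -1377463169/125 ≈ -1.1020e+7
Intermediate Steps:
c = -1/375 ≈ -0.0026667
U(x, J) = -30 + 6*x
u(Y, Z) = 60 (u(Y, Z) = -(-30 + 6*(-5)) = -(-30 - 30) = -1*(-60) = 60)
(c + 3398)*(-3303 + u(-8, -24)) = (-1/375 + 3398)*(-3303 + 60) = (1274249/375)*(-3243) = -1377463169/125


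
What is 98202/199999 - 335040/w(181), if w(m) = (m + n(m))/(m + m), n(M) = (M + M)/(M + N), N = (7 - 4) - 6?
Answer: -397578517490/599997 ≈ -6.6263e+5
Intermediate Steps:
N = -3 (N = 3 - 6 = -3)
n(M) = 2*M/(-3 + M) (n(M) = (M + M)/(M - 3) = (2*M)/(-3 + M) = 2*M/(-3 + M))
w(m) = (m + 2*m/(-3 + m))/(2*m) (w(m) = (m + 2*m/(-3 + m))/(m + m) = (m + 2*m/(-3 + m))/((2*m)) = (m + 2*m/(-3 + m))*(1/(2*m)) = (m + 2*m/(-3 + m))/(2*m))
98202/199999 - 335040/w(181) = 98202/199999 - 335040*2*(-3 + 181)/(-1 + 181) = 98202*(1/199999) - 335040/((½)*180/178) = 98202/199999 - 335040/((½)*(1/178)*180) = 98202/199999 - 335040/45/89 = 98202/199999 - 335040*89/45 = 98202/199999 - 1987904/3 = -397578517490/599997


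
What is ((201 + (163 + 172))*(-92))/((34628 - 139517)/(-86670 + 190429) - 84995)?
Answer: 111229648/191719589 ≈ 0.58017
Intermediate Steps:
((201 + (163 + 172))*(-92))/((34628 - 139517)/(-86670 + 190429) - 84995) = ((201 + 335)*(-92))/(-104889/103759 - 84995) = (536*(-92))/(-104889*1/103759 - 84995) = -49312/(-104889/103759 - 84995) = -49312/(-8819101094/103759) = -49312*(-103759/8819101094) = 111229648/191719589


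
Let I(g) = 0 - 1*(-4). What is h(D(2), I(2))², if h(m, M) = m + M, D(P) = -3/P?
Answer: 25/4 ≈ 6.2500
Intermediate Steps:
I(g) = 4 (I(g) = 0 + 4 = 4)
h(m, M) = M + m
h(D(2), I(2))² = (4 - 3/2)² = (5/2)² = 25/4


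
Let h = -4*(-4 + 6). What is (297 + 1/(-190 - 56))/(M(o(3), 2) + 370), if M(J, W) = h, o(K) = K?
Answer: 73061/89052 ≈ 0.82043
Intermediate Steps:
h = -8 (h = -4*2 = -8)
M(J, W) = -8
(297 + 1/(-190 - 56))/(M(o(3), 2) + 370) = (297 + 1/(-190 - 56))/(-8 + 370) = (297 + 1/(-246))/362 = (297 - 1/246)*(1/362) = (73061/246)*(1/362) = 73061/89052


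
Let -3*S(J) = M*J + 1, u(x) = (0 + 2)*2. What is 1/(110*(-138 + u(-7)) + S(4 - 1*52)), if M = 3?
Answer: -3/44077 ≈ -6.8063e-5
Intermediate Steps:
u(x) = 4 (u(x) = 2*2 = 4)
S(J) = -⅓ - J (S(J) = -(3*J + 1)/3 = -(1 + 3*J)/3 = -⅓ - J)
1/(110*(-138 + u(-7)) + S(4 - 1*52)) = 1/(110*(-138 + 4) + (-⅓ - (4 - 1*52))) = 1/(110*(-134) + (-⅓ - (4 - 52))) = 1/(-14740 + (-⅓ - 1*(-48))) = 1/(-14740 + (-⅓ + 48)) = 1/(-14740 + 143/3) = 1/(-44077/3) = -3/44077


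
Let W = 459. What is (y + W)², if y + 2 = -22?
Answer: 189225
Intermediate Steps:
y = -24 (y = -2 - 22 = -24)
(y + W)² = (-24 + 459)² = 435² = 189225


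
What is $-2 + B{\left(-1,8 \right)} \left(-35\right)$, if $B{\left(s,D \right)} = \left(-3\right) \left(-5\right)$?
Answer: $-527$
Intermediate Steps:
$B{\left(s,D \right)} = 15$
$-2 + B{\left(-1,8 \right)} \left(-35\right) = -2 + 15 \left(-35\right) = -2 - 525 = -527$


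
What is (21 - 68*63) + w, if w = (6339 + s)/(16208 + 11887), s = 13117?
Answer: -119749529/28095 ≈ -4262.3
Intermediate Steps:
w = 19456/28095 (w = (6339 + 13117)/(16208 + 11887) = 19456/28095 ≈ 0.69251)
(21 - 68*63) + w = (21 - 68*63) + 19456/28095 = (21 - 4284) + 19456/28095 = -4263 + 19456/28095 = -119749529/28095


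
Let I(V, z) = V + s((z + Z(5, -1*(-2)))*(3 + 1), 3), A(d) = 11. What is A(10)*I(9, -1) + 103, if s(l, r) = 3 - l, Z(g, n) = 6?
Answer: 15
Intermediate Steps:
I(V, z) = -21 + V - 4*z (I(V, z) = V + (3 - (z + 6)*(3 + 1)) = V + (3 - (6 + z)*4) = V + (3 - (24 + 4*z)) = V + (3 + (-24 - 4*z)) = V + (-21 - 4*z) = -21 + V - 4*z)
A(10)*I(9, -1) + 103 = 11*(-21 + 9 - 4*(-1)) + 103 = 11*(-21 + 9 + 4) + 103 = 11*(-8) + 103 = -88 + 103 = 15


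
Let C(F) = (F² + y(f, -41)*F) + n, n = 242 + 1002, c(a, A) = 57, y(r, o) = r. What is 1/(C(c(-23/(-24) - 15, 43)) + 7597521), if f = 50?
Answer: 1/7604864 ≈ 1.3149e-7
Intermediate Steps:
n = 1244
C(F) = 1244 + F² + 50*F (C(F) = (F² + 50*F) + 1244 = 1244 + F² + 50*F)
1/(C(c(-23/(-24) - 15, 43)) + 7597521) = 1/((1244 + 57² + 50*57) + 7597521) = 1/((1244 + 3249 + 2850) + 7597521) = 1/(7343 + 7597521) = 1/7604864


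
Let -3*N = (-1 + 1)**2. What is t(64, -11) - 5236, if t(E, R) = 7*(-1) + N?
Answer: -5243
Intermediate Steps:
N = 0 (N = -(-1 + 1)**2/3 = -1/3*0**2 = -1/3*0 = 0)
t(E, R) = -7 (t(E, R) = 7*(-1) + 0 = -7 + 0 = -7)
t(64, -11) - 5236 = -7 - 5236 = -5243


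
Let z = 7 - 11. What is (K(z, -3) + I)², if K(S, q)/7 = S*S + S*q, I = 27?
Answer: 49729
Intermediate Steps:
z = -4
K(S, q) = 7*S² + 7*S*q (K(S, q) = 7*(S*S + S*q) = 7*(S² + S*q) = 7*S² + 7*S*q)
(K(z, -3) + I)² = (7*(-4)*(-4 - 3) + 27)² = (7*(-4)*(-7) + 27)² = (196 + 27)² = 223² = 49729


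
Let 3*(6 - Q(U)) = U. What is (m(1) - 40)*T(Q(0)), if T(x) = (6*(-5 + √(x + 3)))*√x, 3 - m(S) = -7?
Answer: 360*√6 ≈ 881.82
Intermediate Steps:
Q(U) = 6 - U/3
m(S) = 10 (m(S) = 3 - 1*(-7) = 3 + 7 = 10)
T(x) = √x*(-30 + 6*√(3 + x)) (T(x) = (6*(-5 + √(3 + x)))*√x = (-30 + 6*√(3 + x))*√x = √x*(-30 + 6*√(3 + x)))
(m(1) - 40)*T(Q(0)) = (10 - 40)*(6*√(6 - ⅓*0)*(-5 + √(3 + (6 - ⅓*0)))) = -180*√(6 + 0)*(-5 + √(3 + (6 + 0))) = -180*√6*(-5 + √(3 + 6)) = -180*√6*(-5 + √9) = -180*√6*(-5 + 3) = -180*√6*(-2) = -(-360)*√6 = 360*√6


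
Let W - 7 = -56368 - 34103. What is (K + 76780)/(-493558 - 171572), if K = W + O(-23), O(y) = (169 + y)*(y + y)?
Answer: 680/22171 ≈ 0.030671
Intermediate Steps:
W = -90464 (W = 7 + (-56368 - 34103) = 7 - 90471 = -90464)
O(y) = 2*y*(169 + y) (O(y) = (169 + y)*(2*y) = 2*y*(169 + y))
K = -97180 (K = -90464 + 2*(-23)*(169 - 23) = -90464 + 2*(-23)*146 = -90464 - 6716 = -97180)
(K + 76780)/(-493558 - 171572) = (-97180 + 76780)/(-493558 - 171572) = -20400/(-665130) = -20400*(-1/665130) = 680/22171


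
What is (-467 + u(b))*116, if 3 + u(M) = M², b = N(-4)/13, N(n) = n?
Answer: -9212024/169 ≈ -54509.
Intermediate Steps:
b = -4/13 ≈ -0.30769
u(M) = -3 + M²
(-467 + u(b))*116 = (-467 + (-3 + (-4/13)²))*116 = (-467 + (-3 + 16/169))*116 = (-467 - 491/169)*116 = -79414/169*116 = -9212024/169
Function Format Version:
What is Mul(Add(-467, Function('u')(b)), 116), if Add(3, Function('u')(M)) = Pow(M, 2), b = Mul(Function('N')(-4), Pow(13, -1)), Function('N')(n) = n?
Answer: Rational(-9212024, 169) ≈ -54509.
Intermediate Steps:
b = Rational(-4, 13) (b = Mul(-4, Pow(13, -1)) = Mul(-4, Rational(1, 13)) = Rational(-4, 13) ≈ -0.30769)
Function('u')(M) = Add(-3, Pow(M, 2))
Mul(Add(-467, Function('u')(b)), 116) = Mul(Add(-467, Add(-3, Pow(Rational(-4, 13), 2))), 116) = Mul(Add(-467, Add(-3, Rational(16, 169))), 116) = Mul(Add(-467, Rational(-491, 169)), 116) = Mul(Rational(-79414, 169), 116) = Rational(-9212024, 169)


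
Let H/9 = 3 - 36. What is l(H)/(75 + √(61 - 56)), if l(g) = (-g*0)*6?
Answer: 0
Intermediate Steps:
H = -297 (H = 9*(3 - 36) = 9*(-33) = -297)
l(g) = 0 (l(g) = 0*6 = 0)
l(H)/(75 + √(61 - 56)) = 0/(75 + √(61 - 56)) = 0/(75 + √5) = 0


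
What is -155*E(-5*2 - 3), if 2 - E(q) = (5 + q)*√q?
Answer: -310 - 1240*I*√13 ≈ -310.0 - 4470.9*I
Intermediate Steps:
E(q) = 2 - √q*(5 + q) (E(q) = 2 - (5 + q)*√q = 2 - √q*(5 + q))
-155*E(-5*2 - 3) = -155*(2 - (-5*2 - 3)^(3/2) - 5*√(-5*2 - 3)) = -155*(2 - (-10 - 3)^(3/2) - 5*√(-10 - 3)) = -155*(2 - (-13)^(3/2) - 5*I*√13) = -155*(2 - (-13)*I*√13 - 5*I*√13) = -155*(2 + 13*I*√13 - 5*I*√13) = -155*(2 + 8*I*√13) = -310 - 1240*I*√13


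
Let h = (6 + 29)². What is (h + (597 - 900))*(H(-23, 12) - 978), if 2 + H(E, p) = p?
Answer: -892496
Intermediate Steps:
H(E, p) = -2 + p
h = 1225 (h = 35² = 1225)
(h + (597 - 900))*(H(-23, 12) - 978) = (1225 + (597 - 900))*((-2 + 12) - 978) = (1225 - 303)*(10 - 978) = 922*(-968) = -892496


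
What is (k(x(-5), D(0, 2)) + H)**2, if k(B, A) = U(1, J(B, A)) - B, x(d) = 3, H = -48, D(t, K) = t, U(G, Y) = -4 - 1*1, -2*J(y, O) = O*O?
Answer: 3136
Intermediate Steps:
J(y, O) = -O**2/2 (J(y, O) = -O*O/2 = -O**2/2)
U(G, Y) = -5 (U(G, Y) = -4 - 1 = -5)
k(B, A) = -5 - B
(k(x(-5), D(0, 2)) + H)**2 = ((-5 - 1*3) - 48)**2 = ((-5 - 3) - 48)**2 = (-8 - 48)**2 = (-56)**2 = 3136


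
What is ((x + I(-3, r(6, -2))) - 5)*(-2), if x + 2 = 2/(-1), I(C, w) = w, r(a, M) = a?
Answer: 6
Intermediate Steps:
x = -4 (x = -2 + 2/(-1) = -2 + 2*(-1) = -2 - 2 = -4)
((x + I(-3, r(6, -2))) - 5)*(-2) = ((-4 + 6) - 5)*(-2) = (2 - 5)*(-2) = -3*(-2) = 6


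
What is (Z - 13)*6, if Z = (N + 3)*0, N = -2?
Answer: -78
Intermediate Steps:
Z = 0 (Z = (-2 + 3)*0 = 1*0 = 0)
(Z - 13)*6 = (0 - 13)*6 = -13*6 = -78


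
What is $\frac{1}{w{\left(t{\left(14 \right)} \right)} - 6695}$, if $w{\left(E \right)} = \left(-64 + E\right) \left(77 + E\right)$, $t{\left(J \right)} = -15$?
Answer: $- \frac{1}{11593} \approx -8.6259 \cdot 10^{-5}$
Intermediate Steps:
$\frac{1}{w{\left(t{\left(14 \right)} \right)} - 6695} = \frac{1}{\left(-4928 + \left(-15\right)^{2} + 13 \left(-15\right)\right) - 6695} = \frac{1}{\left(-4928 + 225 - 195\right) - 6695} = \frac{1}{-4898 - 6695} = \frac{1}{-11593} = - \frac{1}{11593}$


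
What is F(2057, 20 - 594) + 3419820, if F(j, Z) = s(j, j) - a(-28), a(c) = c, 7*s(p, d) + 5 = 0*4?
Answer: 23938931/7 ≈ 3.4198e+6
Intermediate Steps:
s(p, d) = -5/7 (s(p, d) = -5/7 + (0*4)/7 = -5/7 + (⅐)*0 = -5/7 + 0 = -5/7)
F(j, Z) = 191/7 (F(j, Z) = -5/7 - 1*(-28) = -5/7 + 28 = 191/7)
F(2057, 20 - 594) + 3419820 = 191/7 + 3419820 = 23938931/7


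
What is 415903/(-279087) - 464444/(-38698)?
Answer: 56762834167/5400054363 ≈ 10.512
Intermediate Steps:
415903/(-279087) - 464444/(-38698) = 415903*(-1/279087) - 464444*(-1/38698) = -415903/279087 + 232222/19349 = 56762834167/5400054363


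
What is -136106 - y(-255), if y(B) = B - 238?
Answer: -135613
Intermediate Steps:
y(B) = -238 + B
-136106 - y(-255) = -136106 - (-238 - 255) = -136106 - 1*(-493) = -136106 + 493 = -135613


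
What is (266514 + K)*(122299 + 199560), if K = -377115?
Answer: -35597927259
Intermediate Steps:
(266514 + K)*(122299 + 199560) = (266514 - 377115)*(122299 + 199560) = -110601*321859 = -35597927259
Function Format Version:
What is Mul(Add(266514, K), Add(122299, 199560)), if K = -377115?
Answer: -35597927259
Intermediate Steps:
Mul(Add(266514, K), Add(122299, 199560)) = Mul(Add(266514, -377115), Add(122299, 199560)) = Mul(-110601, 321859) = -35597927259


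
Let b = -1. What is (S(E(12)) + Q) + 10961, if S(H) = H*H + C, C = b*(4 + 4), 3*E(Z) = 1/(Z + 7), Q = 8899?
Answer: 64499149/3249 ≈ 19852.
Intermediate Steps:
E(Z) = 1/(3*(7 + Z)) (E(Z) = 1/(3*(Z + 7)) = 1/(3*(7 + Z)))
C = -8 (C = -(4 + 4) = -1*8 = -8)
S(H) = -8 + H² (S(H) = H*H - 8 = H² - 8 = -8 + H²)
(S(E(12)) + Q) + 10961 = ((-8 + (1/(3*(7 + 12)))²) + 8899) + 10961 = ((-8 + ((⅓)/19)²) + 8899) + 10961 = ((-8 + ((⅓)*(1/19))²) + 8899) + 10961 = ((-8 + (1/57)²) + 8899) + 10961 = ((-8 + 1/3249) + 8899) + 10961 = (-25991/3249 + 8899) + 10961 = 28886860/3249 + 10961 = 64499149/3249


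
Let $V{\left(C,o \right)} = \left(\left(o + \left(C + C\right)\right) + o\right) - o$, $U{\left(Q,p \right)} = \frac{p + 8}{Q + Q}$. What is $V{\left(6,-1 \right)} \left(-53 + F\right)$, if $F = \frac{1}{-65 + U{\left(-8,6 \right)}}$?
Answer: $- \frac{307329}{527} \approx -583.17$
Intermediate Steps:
$U{\left(Q,p \right)} = \frac{8 + p}{2 Q}$
$F = - \frac{8}{527}$ ($F = \frac{1}{-65 + \frac{8 + 6}{2 \left(-8\right)}} = \frac{1}{-65 + \frac{1}{2} \left(- \frac{1}{8}\right) 14} = \frac{1}{-65 - \frac{7}{8}} = \frac{1}{- \frac{527}{8}} = - \frac{8}{527} \approx -0.01518$)
$V{\left(C,o \right)} = o + 2 C$ ($V{\left(C,o \right)} = \left(\left(o + 2 C\right) + o\right) - o = \left(2 C + 2 o\right) - o = o + 2 C$)
$V{\left(6,-1 \right)} \left(-53 + F\right) = \left(-1 + 2 \cdot 6\right) \left(-53 - \frac{8}{527}\right) = \left(-1 + 12\right) \left(- \frac{27939}{527}\right) = 11 \left(- \frac{27939}{527}\right) = - \frac{307329}{527}$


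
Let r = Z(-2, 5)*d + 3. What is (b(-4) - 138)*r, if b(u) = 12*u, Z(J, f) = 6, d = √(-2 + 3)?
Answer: -1674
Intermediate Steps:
d = 1 (d = √1 = 1)
r = 9 (r = 6*1 + 3 = 6 + 3 = 9)
(b(-4) - 138)*r = (12*(-4) - 138)*9 = (-48 - 138)*9 = -186*9 = -1674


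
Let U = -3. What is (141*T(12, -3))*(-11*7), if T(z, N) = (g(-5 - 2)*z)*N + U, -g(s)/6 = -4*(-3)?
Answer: -28108773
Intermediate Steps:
g(s) = -72 (g(s) = -(-24)*(-3) = -6*12 = -72)
T(z, N) = -3 - 72*N*z (T(z, N) = (-72*z)*N - 3 = -72*N*z - 3 = -3 - 72*N*z)
(141*T(12, -3))*(-11*7) = (141*(-3 - 72*(-3)*12))*(-11*7) = (141*(-3 + 2592))*(-77) = (141*2589)*(-77) = 365049*(-77) = -28108773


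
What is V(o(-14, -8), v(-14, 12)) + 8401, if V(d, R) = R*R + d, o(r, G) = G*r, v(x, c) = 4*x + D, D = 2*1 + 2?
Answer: 11217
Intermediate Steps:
D = 4 (D = 2 + 2 = 4)
v(x, c) = 4 + 4*x (v(x, c) = 4*x + 4 = 4 + 4*x)
V(d, R) = d + R² (V(d, R) = R² + d = d + R²)
V(o(-14, -8), v(-14, 12)) + 8401 = (-8*(-14) + (4 + 4*(-14))²) + 8401 = (112 + (4 - 56)²) + 8401 = (112 + (-52)²) + 8401 = (112 + 2704) + 8401 = 2816 + 8401 = 11217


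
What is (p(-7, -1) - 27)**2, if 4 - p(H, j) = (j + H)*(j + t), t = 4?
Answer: 1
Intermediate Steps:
p(H, j) = 4 - (4 + j)*(H + j) (p(H, j) = 4 - (j + H)*(j + 4) = 4 - (H + j)*(4 + j) = 4 - (4 + j)*(H + j))
(p(-7, -1) - 27)**2 = ((4 - 1*(-1)**2 - 4*(-7) - 4*(-1) - 1*(-7)*(-1)) - 27)**2 = ((4 - 1*1 + 28 + 4 - 7) - 27)**2 = ((4 - 1 + 28 + 4 - 7) - 27)**2 = (28 - 27)**2 = 1**2 = 1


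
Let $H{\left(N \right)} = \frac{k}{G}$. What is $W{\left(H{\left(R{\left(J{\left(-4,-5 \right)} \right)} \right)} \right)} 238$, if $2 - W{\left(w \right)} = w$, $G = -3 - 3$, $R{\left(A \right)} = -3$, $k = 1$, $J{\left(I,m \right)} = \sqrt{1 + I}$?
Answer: $\frac{1547}{3} \approx 515.67$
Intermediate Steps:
$G = -6$
$H{\left(N \right)} = - \frac{1}{6}$ ($H{\left(N \right)} = 1 \frac{1}{-6} = 1 \left(- \frac{1}{6}\right) = - \frac{1}{6}$)
$W{\left(w \right)} = 2 - w$
$W{\left(H{\left(R{\left(J{\left(-4,-5 \right)} \right)} \right)} \right)} 238 = \left(2 - - \frac{1}{6}\right) 238 = \left(2 + \frac{1}{6}\right) 238 = \frac{13}{6} \cdot 238 = \frac{1547}{3}$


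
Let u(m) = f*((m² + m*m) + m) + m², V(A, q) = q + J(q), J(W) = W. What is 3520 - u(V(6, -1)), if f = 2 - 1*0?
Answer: 3504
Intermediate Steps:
f = 2 (f = 2 + 0 = 2)
V(A, q) = 2*q (V(A, q) = q + q = 2*q)
u(m) = 2*m + 5*m² (u(m) = 2*((m² + m*m) + m) + m² = 2*((m² + m²) + m) + m² = 2*(2*m² + m) + m² = 2*(m + 2*m²) + m² = (2*m + 4*m²) + m² = 2*m + 5*m²)
3520 - u(V(6, -1)) = 3520 - 2*(-1)*(2 + 5*(2*(-1))) = 3520 - (-2)*(2 + 5*(-2)) = 3520 - (-2)*(2 - 10) = 3520 - (-2)*(-8) = 3520 - 1*16 = 3520 - 16 = 3504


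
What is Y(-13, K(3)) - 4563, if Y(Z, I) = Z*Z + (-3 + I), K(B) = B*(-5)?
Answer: -4412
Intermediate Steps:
K(B) = -5*B
Y(Z, I) = -3 + I + Z² (Y(Z, I) = Z² + (-3 + I) = -3 + I + Z²)
Y(-13, K(3)) - 4563 = (-3 - 5*3 + (-13)²) - 4563 = (-3 - 15 + 169) - 4563 = 151 - 4563 = -4412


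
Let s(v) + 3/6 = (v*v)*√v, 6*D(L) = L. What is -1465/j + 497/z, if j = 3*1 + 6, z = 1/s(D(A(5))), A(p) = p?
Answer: -7403/18 + 12425*√30/216 ≈ -96.211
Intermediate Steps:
D(L) = L/6
s(v) = -½ + v^(5/2) (s(v) = -½ + (v*v)*√v = -½ + v²*√v = -½ + v^(5/2))
z = 1/(-½ + 25*√30/216) (z = 1/(-½ + ((⅙)*5)^(5/2)) = 1/(-½ + (⅚)^(5/2)) = 1/(-½ + 25*√30/216) ≈ 7.4661)
j = 9 (j = 3 + 6 = 9)
-1465/j + 497/z = -1465/9 + 497/(3888/1181 + 900*√30/1181)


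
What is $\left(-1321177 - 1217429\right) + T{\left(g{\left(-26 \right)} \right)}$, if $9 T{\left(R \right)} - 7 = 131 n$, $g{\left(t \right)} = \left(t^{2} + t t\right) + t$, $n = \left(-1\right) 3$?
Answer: $- \frac{22847840}{9} \approx -2.5386 \cdot 10^{6}$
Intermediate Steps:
$n = -3$
$g{\left(t \right)} = t + 2 t^{2}$ ($g{\left(t \right)} = \left(t^{2} + t^{2}\right) + t = 2 t^{2} + t = t + 2 t^{2}$)
$T{\left(R \right)} = - \frac{386}{9}$ ($T{\left(R \right)} = \frac{7}{9} + \frac{131 \left(-3\right)}{9} = \frac{7}{9} + \frac{1}{9} \left(-393\right) = \frac{7}{9} - \frac{131}{3} = - \frac{386}{9}$)
$\left(-1321177 - 1217429\right) + T{\left(g{\left(-26 \right)} \right)} = \left(-1321177 - 1217429\right) - \frac{386}{9} = -2538606 - \frac{386}{9} = - \frac{22847840}{9}$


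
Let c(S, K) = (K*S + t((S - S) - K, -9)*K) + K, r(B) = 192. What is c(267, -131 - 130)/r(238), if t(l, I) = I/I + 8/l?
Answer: -70217/192 ≈ -365.71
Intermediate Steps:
t(l, I) = 1 + 8/l
c(S, K) = -8 + 2*K + K*S (c(S, K) = (K*S + ((8 + ((S - S) - K))/((S - S) - K))*K) + K = (K*S + ((8 + (0 - K))/(0 - K))*K) + K = (K*S + ((8 - K)/((-K)))*K) + K = (K*S + ((-1/K)*(8 - K))*K) + K = (K*S + (-(8 - K)/K)*K) + K = (K*S + (-8 + K)) + K = (-8 + K + K*S) + K = -8 + 2*K + K*S)
c(267, -131 - 130)/r(238) = (-8 + (-131 - 130) + (-131 - 130)*(1 + 267))/192 = (-8 - 261 - 261*268)*(1/192) = (-8 - 261 - 69948)*(1/192) = -70217*1/192 = -70217/192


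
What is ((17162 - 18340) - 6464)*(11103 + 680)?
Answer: -90045686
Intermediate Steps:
((17162 - 18340) - 6464)*(11103 + 680) = (-1178 - 6464)*11783 = -7642*11783 = -90045686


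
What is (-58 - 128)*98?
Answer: -18228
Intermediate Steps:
(-58 - 128)*98 = -186*98 = -18228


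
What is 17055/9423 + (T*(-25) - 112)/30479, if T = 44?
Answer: 56488741/31911513 ≈ 1.7702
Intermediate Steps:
17055/9423 + (T*(-25) - 112)/30479 = 17055/9423 + (44*(-25) - 112)/30479 = 17055*(1/9423) + (-1100 - 112)*(1/30479) = 1895/1047 - 1212*1/30479 = 1895/1047 - 1212/30479 = 56488741/31911513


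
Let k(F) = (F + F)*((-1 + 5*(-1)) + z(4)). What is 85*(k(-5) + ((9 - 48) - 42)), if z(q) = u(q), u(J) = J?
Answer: -5185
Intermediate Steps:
z(q) = q
k(F) = -4*F (k(F) = (F + F)*((-1 + 5*(-1)) + 4) = (2*F)*((-1 - 5) + 4) = (2*F)*(-6 + 4) = (2*F)*(-2) = -4*F)
85*(k(-5) + ((9 - 48) - 42)) = 85*(-4*(-5) + ((9 - 48) - 42)) = 85*(20 + (-39 - 42)) = 85*(20 - 81) = 85*(-61) = -5185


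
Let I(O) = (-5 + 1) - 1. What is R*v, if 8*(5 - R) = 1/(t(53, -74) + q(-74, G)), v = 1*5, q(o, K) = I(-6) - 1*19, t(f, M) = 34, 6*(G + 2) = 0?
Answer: 399/16 ≈ 24.938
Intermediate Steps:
G = -2 (G = -2 + (⅙)*0 = -2 + 0 = -2)
I(O) = -5 (I(O) = -4 - 1 = -5)
q(o, K) = -24 (q(o, K) = -5 - 1*19 = -5 - 19 = -24)
v = 5
R = 399/80 (R = 5 - 1/(8*(34 - 24)) = 5 - ⅛/10 = 5 - ⅛*⅒ = 5 - 1/80 = 399/80 ≈ 4.9875)
R*v = (399/80)*5 = 399/16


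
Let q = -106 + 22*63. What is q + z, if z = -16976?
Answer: -15696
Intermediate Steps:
q = 1280 (q = -106 + 1386 = 1280)
q + z = 1280 - 16976 = -15696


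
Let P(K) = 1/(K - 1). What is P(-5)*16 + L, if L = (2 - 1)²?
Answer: -5/3 ≈ -1.6667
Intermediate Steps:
L = 1 (L = 1² = 1)
P(K) = 1/(-1 + K)
P(-5)*16 + L = 16/(-1 - 5) + 1 = 16/(-6) + 1 = -⅙*16 + 1 = -8/3 + 1 = -5/3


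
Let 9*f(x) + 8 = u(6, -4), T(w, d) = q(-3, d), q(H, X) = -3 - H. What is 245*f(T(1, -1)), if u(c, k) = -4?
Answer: -980/3 ≈ -326.67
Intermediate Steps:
T(w, d) = 0 (T(w, d) = -3 - 1*(-3) = -3 + 3 = 0)
f(x) = -4/3 (f(x) = -8/9 + (⅑)*(-4) = -8/9 - 4/9 = -4/3)
245*f(T(1, -1)) = 245*(-4/3) = -980/3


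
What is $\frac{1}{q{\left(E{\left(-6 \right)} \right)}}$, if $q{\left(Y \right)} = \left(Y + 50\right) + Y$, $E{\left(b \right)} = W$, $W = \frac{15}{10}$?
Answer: $\frac{1}{53} \approx 0.018868$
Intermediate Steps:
$W = \frac{3}{2}$ ($W = 15 \cdot \frac{1}{10} = \frac{3}{2} \approx 1.5$)
$E{\left(b \right)} = \frac{3}{2}$
$q{\left(Y \right)} = 50 + 2 Y$ ($q{\left(Y \right)} = \left(50 + Y\right) + Y = 50 + 2 Y$)
$\frac{1}{q{\left(E{\left(-6 \right)} \right)}} = \frac{1}{50 + 2 \cdot \frac{3}{2}} = \frac{1}{50 + 3} = \frac{1}{53}$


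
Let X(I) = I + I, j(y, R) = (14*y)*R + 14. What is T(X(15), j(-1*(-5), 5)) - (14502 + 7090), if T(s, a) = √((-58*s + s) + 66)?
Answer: -21592 + 2*I*√411 ≈ -21592.0 + 40.546*I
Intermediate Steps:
j(y, R) = 14 + 14*R*y (j(y, R) = 14*R*y + 14 = 14 + 14*R*y)
X(I) = 2*I
T(s, a) = √(66 - 57*s) (T(s, a) = √(-57*s + 66) = √(66 - 57*s))
T(X(15), j(-1*(-5), 5)) - (14502 + 7090) = √(66 - 114*15) - (14502 + 7090) = √(66 - 57*30) - 1*21592 = √(66 - 1710) - 21592 = √(-1644) - 21592 = 2*I*√411 - 21592 = -21592 + 2*I*√411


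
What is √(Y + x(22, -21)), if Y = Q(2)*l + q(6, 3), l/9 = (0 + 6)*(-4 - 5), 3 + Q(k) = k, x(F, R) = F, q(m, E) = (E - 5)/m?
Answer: √4569/3 ≈ 22.531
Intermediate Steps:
q(m, E) = (-5 + E)/m
Q(k) = -3 + k
l = -486 (l = 9*((0 + 6)*(-4 - 5)) = 9*(6*(-9)) = 9*(-54) = -486)
Y = 1457/3 (Y = (-3 + 2)*(-486) + (-5 + 3)/6 = -1*(-486) + (⅙)*(-2) = 486 - ⅓ = 1457/3 ≈ 485.67)
√(Y + x(22, -21)) = √(1457/3 + 22) = √(1523/3) = √4569/3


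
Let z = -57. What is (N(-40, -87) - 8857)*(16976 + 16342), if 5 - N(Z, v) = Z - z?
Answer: -295497342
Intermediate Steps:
N(Z, v) = -52 - Z (N(Z, v) = 5 - (Z - 1*(-57)) = 5 - (Z + 57) = 5 - (57 + Z) = 5 + (-57 - Z) = -52 - Z)
(N(-40, -87) - 8857)*(16976 + 16342) = ((-52 - 1*(-40)) - 8857)*(16976 + 16342) = ((-52 + 40) - 8857)*33318 = (-12 - 8857)*33318 = -8869*33318 = -295497342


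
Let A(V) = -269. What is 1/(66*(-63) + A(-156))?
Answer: -1/4427 ≈ -0.00022589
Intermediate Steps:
1/(66*(-63) + A(-156)) = 1/(66*(-63) - 269) = 1/(-4158 - 269) = 1/(-4427) = -1/4427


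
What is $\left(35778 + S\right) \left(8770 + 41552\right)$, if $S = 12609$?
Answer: $2434930614$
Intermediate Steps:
$\left(35778 + S\right) \left(8770 + 41552\right) = \left(35778 + 12609\right) \left(8770 + 41552\right) = 48387 \cdot 50322 = 2434930614$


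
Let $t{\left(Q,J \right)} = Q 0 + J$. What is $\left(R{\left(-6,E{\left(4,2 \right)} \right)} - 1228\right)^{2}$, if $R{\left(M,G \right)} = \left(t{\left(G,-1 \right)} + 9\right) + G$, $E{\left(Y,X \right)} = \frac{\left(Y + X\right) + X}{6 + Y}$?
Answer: $\frac{37161216}{25} \approx 1.4864 \cdot 10^{6}$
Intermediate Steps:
$t{\left(Q,J \right)} = J$ ($t{\left(Q,J \right)} = 0 + J = J$)
$E{\left(Y,X \right)} = \frac{Y + 2 X}{6 + Y}$ ($E{\left(Y,X \right)} = \frac{\left(X + Y\right) + X}{6 + Y} = \frac{Y + 2 X}{6 + Y}$)
$R{\left(M,G \right)} = 8 + G$ ($R{\left(M,G \right)} = \left(-1 + 9\right) + G = 8 + G$)
$\left(R{\left(-6,E{\left(4,2 \right)} \right)} - 1228\right)^{2} = \left(\left(8 + \frac{4 + 2 \cdot 2}{6 + 4}\right) - 1228\right)^{2} = \left(\left(8 + \frac{4 + 4}{10}\right) - 1228\right)^{2} = \left(\left(8 + \frac{1}{10} \cdot 8\right) - 1228\right)^{2} = \left(\left(8 + \frac{4}{5}\right) - 1228\right)^{2} = \left(\frac{44}{5} - 1228\right)^{2} = \left(- \frac{6096}{5}\right)^{2} = \frac{37161216}{25}$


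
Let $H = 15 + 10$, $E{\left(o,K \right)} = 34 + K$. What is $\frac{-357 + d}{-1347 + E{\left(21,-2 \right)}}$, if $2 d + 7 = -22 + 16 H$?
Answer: $\frac{343}{2630} \approx 0.13042$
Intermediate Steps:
$H = 25$
$d = \frac{371}{2}$ ($d = - \frac{7}{2} + \frac{-22 + 16 \cdot 25}{2} = - \frac{7}{2} + \frac{-22 + 400}{2} = - \frac{7}{2} + \frac{1}{2} \cdot 378 = - \frac{7}{2} + 189 = \frac{371}{2} \approx 185.5$)
$\frac{-357 + d}{-1347 + E{\left(21,-2 \right)}} = \frac{-357 + \frac{371}{2}}{-1347 + \left(34 - 2\right)} = - \frac{343}{2 \left(-1347 + 32\right)} = - \frac{343}{2 \left(-1315\right)} = \left(- \frac{343}{2}\right) \left(- \frac{1}{1315}\right) = \frac{343}{2630}$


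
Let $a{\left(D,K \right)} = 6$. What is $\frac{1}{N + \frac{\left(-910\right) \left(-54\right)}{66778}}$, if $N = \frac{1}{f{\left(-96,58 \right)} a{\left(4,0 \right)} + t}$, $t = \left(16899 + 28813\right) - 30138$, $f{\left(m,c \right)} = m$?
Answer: $\frac{500768222}{368534249} \approx 1.3588$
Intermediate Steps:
$t = 15574$ ($t = 45712 - 30138 = 15574$)
$N = \frac{1}{14998}$ ($N = \frac{1}{\left(-96\right) 6 + 15574} = \frac{1}{-576 + 15574} = \frac{1}{14998} \approx 6.6676 \cdot 10^{-5}$)
$\frac{1}{N + \frac{\left(-910\right) \left(-54\right)}{66778}} = \frac{1}{\frac{1}{14998} + \frac{\left(-910\right) \left(-54\right)}{66778}} = \frac{1}{\frac{1}{14998} + 49140 \cdot \frac{1}{66778}} = \frac{1}{\frac{1}{14998} + \frac{24570}{33389}} = \frac{1}{\frac{368534249}{500768222}} = \frac{500768222}{368534249}$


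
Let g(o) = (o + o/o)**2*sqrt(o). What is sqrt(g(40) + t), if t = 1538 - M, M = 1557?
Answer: sqrt(-19 + 3362*sqrt(10)) ≈ 103.02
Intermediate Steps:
g(o) = sqrt(o)*(1 + o)**2 (g(o) = (o + 1)**2*sqrt(o) = (1 + o)**2*sqrt(o) = sqrt(o)*(1 + o)**2)
t = -19 (t = 1538 - 1*1557 = 1538 - 1557 = -19)
sqrt(g(40) + t) = sqrt(sqrt(40)*(1 + 40)**2 - 19) = sqrt((2*sqrt(10))*41**2 - 19) = sqrt((2*sqrt(10))*1681 - 19) = sqrt(3362*sqrt(10) - 19) = sqrt(-19 + 3362*sqrt(10))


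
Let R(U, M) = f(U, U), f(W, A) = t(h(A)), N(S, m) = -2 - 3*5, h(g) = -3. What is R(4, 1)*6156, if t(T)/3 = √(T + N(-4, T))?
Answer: 36936*I*√5 ≈ 82591.0*I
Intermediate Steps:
N(S, m) = -17 (N(S, m) = -2 - 15 = -17)
t(T) = 3*√(-17 + T) (t(T) = 3*√(T - 17) = 3*√(-17 + T))
f(W, A) = 6*I*√5 (f(W, A) = 3*√(-17 - 3) = 3*√(-20) = 3*(2*I*√5) = 6*I*√5)
R(U, M) = 6*I*√5
R(4, 1)*6156 = (6*I*√5)*6156 = 36936*I*√5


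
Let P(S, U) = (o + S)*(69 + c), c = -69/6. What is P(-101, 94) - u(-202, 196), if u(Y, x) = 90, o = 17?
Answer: -4920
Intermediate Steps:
c = -23/2 (c = -69*1/6 = -23/2 ≈ -11.500)
P(S, U) = 1955/2 + 115*S/2 (P(S, U) = (17 + S)*(69 - 23/2) = (17 + S)*(115/2) = 1955/2 + 115*S/2)
P(-101, 94) - u(-202, 196) = (1955/2 + (115/2)*(-101)) - 1*90 = (1955/2 - 11615/2) - 90 = -4830 - 90 = -4920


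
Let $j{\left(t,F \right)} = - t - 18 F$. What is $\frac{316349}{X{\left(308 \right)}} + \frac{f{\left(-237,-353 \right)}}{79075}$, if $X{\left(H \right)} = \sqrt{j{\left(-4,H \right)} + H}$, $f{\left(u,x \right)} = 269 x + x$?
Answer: $- \frac{19062}{15815} - \frac{316349 i \sqrt{327}}{1308} \approx -1.2053 - 4373.5 i$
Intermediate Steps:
$f{\left(u,x \right)} = 270 x$
$X{\left(H \right)} = \sqrt{4 - 17 H}$ ($X{\left(H \right)} = \sqrt{\left(\left(-1\right) \left(-4\right) - 18 H\right) + H} = \sqrt{\left(4 - 18 H\right) + H} = \sqrt{4 - 17 H}$)
$\frac{316349}{X{\left(308 \right)}} + \frac{f{\left(-237,-353 \right)}}{79075} = \frac{316349}{\sqrt{4 - 5236}} + \frac{270 \left(-353\right)}{79075} = \frac{316349}{\sqrt{4 - 5236}} - \frac{19062}{15815} = \frac{316349}{\sqrt{-5232}} - \frac{19062}{15815} = \frac{316349}{4 i \sqrt{327}} - \frac{19062}{15815} = 316349 \left(- \frac{i \sqrt{327}}{1308}\right) - \frac{19062}{15815} = - \frac{316349 i \sqrt{327}}{1308} - \frac{19062}{15815} = - \frac{19062}{15815} - \frac{316349 i \sqrt{327}}{1308}$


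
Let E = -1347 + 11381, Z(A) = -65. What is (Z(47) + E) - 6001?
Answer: 3968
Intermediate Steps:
E = 10034
(Z(47) + E) - 6001 = (-65 + 10034) - 6001 = 9969 - 6001 = 3968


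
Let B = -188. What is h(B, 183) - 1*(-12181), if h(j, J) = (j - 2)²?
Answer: 48281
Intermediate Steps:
h(j, J) = (-2 + j)²
h(B, 183) - 1*(-12181) = (-2 - 188)² - 1*(-12181) = (-190)² + 12181 = 36100 + 12181 = 48281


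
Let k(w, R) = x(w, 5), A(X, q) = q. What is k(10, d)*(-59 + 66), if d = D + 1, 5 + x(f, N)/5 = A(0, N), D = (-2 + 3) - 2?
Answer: 0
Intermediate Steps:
D = -1 (D = 1 - 2 = -1)
x(f, N) = -25 + 5*N
d = 0 (d = -1 + 1 = 0)
k(w, R) = 0 (k(w, R) = -25 + 5*5 = -25 + 25 = 0)
k(10, d)*(-59 + 66) = 0*(-59 + 66) = 0*7 = 0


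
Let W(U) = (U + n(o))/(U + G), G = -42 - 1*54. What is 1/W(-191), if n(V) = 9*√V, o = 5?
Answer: 54817/36076 + 2583*√5/36076 ≈ 1.6796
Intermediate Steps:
G = -96 (G = -42 - 54 = -96)
W(U) = (U + 9*√5)/(-96 + U) (W(U) = (U + 9*√5)/(U - 96) = (U + 9*√5)/(-96 + U))
1/W(-191) = 1/((-191 + 9*√5)/(-96 - 191)) = 1/((-191 + 9*√5)/(-287)) = 1/(-(-191 + 9*√5)/287) = 1/(191/287 - 9*√5/287)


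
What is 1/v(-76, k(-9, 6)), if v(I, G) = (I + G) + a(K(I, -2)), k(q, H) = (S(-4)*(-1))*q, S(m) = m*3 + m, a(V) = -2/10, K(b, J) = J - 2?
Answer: -5/1101 ≈ -0.0045413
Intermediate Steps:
K(b, J) = -2 + J
a(V) = -⅕ (a(V) = -2*⅒ = -⅕)
S(m) = 4*m (S(m) = 3*m + m = 4*m)
k(q, H) = 16*q (k(q, H) = ((4*(-4))*(-1))*q = (-16*(-1))*q = 16*q)
v(I, G) = -⅕ + G + I (v(I, G) = (I + G) - ⅕ = (G + I) - ⅕ = -⅕ + G + I)
1/v(-76, k(-9, 6)) = 1/(-⅕ + 16*(-9) - 76) = 1/(-⅕ - 144 - 76) = 1/(-1101/5) = -5/1101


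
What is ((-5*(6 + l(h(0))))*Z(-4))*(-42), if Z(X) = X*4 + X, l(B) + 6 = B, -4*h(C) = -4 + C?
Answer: -4200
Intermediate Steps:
h(C) = 1 - C/4 (h(C) = -(-4 + C)/4 = 1 - C/4)
l(B) = -6 + B
Z(X) = 5*X (Z(X) = 4*X + X = 5*X)
((-5*(6 + l(h(0))))*Z(-4))*(-42) = ((-5*(6 + (-6 + (1 - 1/4*0))))*(5*(-4)))*(-42) = (-5*(6 + (-6 + (1 + 0)))*(-20))*(-42) = (-5*(6 + (-6 + 1))*(-20))*(-42) = (-5*(6 - 5)*(-20))*(-42) = (-5*1*(-20))*(-42) = -5*(-20)*(-42) = 100*(-42) = -4200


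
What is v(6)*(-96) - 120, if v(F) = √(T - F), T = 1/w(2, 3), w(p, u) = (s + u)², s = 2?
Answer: -120 - 96*I*√149/5 ≈ -120.0 - 234.37*I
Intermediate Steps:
w(p, u) = (2 + u)²
T = 1/25 (T = 1/((2 + 3)²) = 1/(5²) = 1/25 ≈ 0.040000)
v(F) = √(1/25 - F)
v(6)*(-96) - 120 = (√(1 - 25*6)/5)*(-96) - 120 = (√(1 - 150)/5)*(-96) - 120 = (√(-149)/5)*(-96) - 120 = ((I*√149)/5)*(-96) - 120 = (I*√149/5)*(-96) - 120 = -96*I*√149/5 - 120 = -120 - 96*I*√149/5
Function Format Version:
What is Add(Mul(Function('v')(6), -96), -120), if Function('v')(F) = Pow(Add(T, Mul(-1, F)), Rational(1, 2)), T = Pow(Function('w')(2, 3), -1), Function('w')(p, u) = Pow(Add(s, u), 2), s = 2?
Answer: Add(-120, Mul(Rational(-96, 5), I, Pow(149, Rational(1, 2)))) ≈ Add(-120.00, Mul(-234.37, I))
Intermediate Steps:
Function('w')(p, u) = Pow(Add(2, u), 2)
T = Rational(1, 25) (T = Pow(Pow(Add(2, 3), 2), -1) = Pow(Pow(5, 2), -1) = Pow(25, -1) = Rational(1, 25) ≈ 0.040000)
Function('v')(F) = Pow(Add(Rational(1, 25), Mul(-1, F)), Rational(1, 2))
Add(Mul(Function('v')(6), -96), -120) = Add(Mul(Mul(Rational(1, 5), Pow(Add(1, Mul(-25, 6)), Rational(1, 2))), -96), -120) = Add(Mul(Mul(Rational(1, 5), Pow(Add(1, -150), Rational(1, 2))), -96), -120) = Add(Mul(Mul(Rational(1, 5), Pow(-149, Rational(1, 2))), -96), -120) = Add(Mul(Mul(Rational(1, 5), Mul(I, Pow(149, Rational(1, 2)))), -96), -120) = Add(Mul(Mul(Rational(1, 5), I, Pow(149, Rational(1, 2))), -96), -120) = Add(Mul(Rational(-96, 5), I, Pow(149, Rational(1, 2))), -120) = Add(-120, Mul(Rational(-96, 5), I, Pow(149, Rational(1, 2))))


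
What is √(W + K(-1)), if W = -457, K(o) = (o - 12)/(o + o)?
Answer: I*√1802/2 ≈ 21.225*I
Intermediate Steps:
K(o) = (-12 + o)/(2*o) (K(o) = (-12 + o)/((2*o)) = (-12 + o)*(1/(2*o)) = (-12 + o)/(2*o))
√(W + K(-1)) = √(-457 + (½)*(-12 - 1)/(-1)) = √(-457 + (½)*(-1)*(-13)) = √(-457 + 13/2) = √(-901/2) = I*√1802/2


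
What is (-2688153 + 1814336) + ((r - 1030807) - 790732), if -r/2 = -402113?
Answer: -1891130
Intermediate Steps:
r = 804226 (r = -2*(-402113) = 804226)
(-2688153 + 1814336) + ((r - 1030807) - 790732) = (-2688153 + 1814336) + ((804226 - 1030807) - 790732) = -873817 + (-226581 - 790732) = -873817 - 1017313 = -1891130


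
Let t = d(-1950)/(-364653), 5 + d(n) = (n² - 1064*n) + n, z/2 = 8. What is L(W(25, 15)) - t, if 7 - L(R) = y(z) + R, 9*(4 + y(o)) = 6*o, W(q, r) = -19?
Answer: 12925303/364653 ≈ 35.445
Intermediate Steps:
z = 16 (z = 2*8 = 16)
y(o) = -4 + 2*o/3 (y(o) = -4 + (6*o)/9 = -4 + 2*o/3)
d(n) = -5 + n² - 1063*n (d(n) = -5 + ((n² - 1064*n) + n) = -5 + (n² - 1063*n) = -5 + n² - 1063*n)
L(R) = ⅓ - R (L(R) = 7 - ((-4 + (⅔)*16) + R) = 7 - ((-4 + 32/3) + R) = 7 - (20/3 + R) = 7 + (-20/3 - R) = ⅓ - R)
t = -5875345/364653 (t = (-5 + (-1950)² - 1063*(-1950))/(-364653) = (-5 + 3802500 + 2072850)*(-1/364653) = 5875345*(-1/364653) = -5875345/364653 ≈ -16.112)
L(W(25, 15)) - t = (⅓ - 1*(-19)) - 1*(-5875345/364653) = (⅓ + 19) + 5875345/364653 = 58/3 + 5875345/364653 = 12925303/364653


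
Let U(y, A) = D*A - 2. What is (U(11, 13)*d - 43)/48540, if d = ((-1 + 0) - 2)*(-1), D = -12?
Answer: -517/48540 ≈ -0.010651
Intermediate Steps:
U(y, A) = -2 - 12*A (U(y, A) = -12*A - 2 = -2 - 12*A)
d = 3 (d = (-1 - 2)*(-1) = -3*(-1) = 3)
(U(11, 13)*d - 43)/48540 = ((-2 - 12*13)*3 - 43)/48540 = ((-2 - 156)*3 - 43)*(1/48540) = (-158*3 - 43)*(1/48540) = (-474 - 43)*(1/48540) = -517*1/48540 = -517/48540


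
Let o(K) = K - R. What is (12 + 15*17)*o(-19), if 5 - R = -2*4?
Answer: -8544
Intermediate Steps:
R = 13 (R = 5 - (-2)*4 = 5 - 1*(-8) = 5 + 8 = 13)
o(K) = -13 + K (o(K) = K - 1*13 = K - 13 = -13 + K)
(12 + 15*17)*o(-19) = (12 + 15*17)*(-13 - 19) = (12 + 255)*(-32) = 267*(-32) = -8544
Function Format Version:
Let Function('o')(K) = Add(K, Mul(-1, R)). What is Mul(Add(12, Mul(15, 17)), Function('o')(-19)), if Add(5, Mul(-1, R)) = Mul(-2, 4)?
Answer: -8544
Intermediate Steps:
R = 13 (R = Add(5, Mul(-1, Mul(-2, 4))) = Add(5, Mul(-1, -8)) = Add(5, 8) = 13)
Function('o')(K) = Add(-13, K) (Function('o')(K) = Add(K, Mul(-1, 13)) = Add(K, -13) = Add(-13, K))
Mul(Add(12, Mul(15, 17)), Function('o')(-19)) = Mul(Add(12, Mul(15, 17)), Add(-13, -19)) = Mul(Add(12, 255), -32) = Mul(267, -32) = -8544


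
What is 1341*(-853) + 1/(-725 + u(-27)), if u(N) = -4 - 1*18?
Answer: -854473132/747 ≈ -1.1439e+6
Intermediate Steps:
u(N) = -22 (u(N) = -4 - 18 = -22)
1341*(-853) + 1/(-725 + u(-27)) = 1341*(-853) + 1/(-725 - 22) = -1143873 + 1/(-747) = -1143873 - 1/747 = -854473132/747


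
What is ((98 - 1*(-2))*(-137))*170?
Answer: -2329000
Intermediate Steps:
((98 - 1*(-2))*(-137))*170 = ((98 + 2)*(-137))*170 = (100*(-137))*170 = -13700*170 = -2329000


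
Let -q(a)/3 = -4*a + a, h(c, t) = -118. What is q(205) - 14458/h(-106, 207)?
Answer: 116084/59 ≈ 1967.5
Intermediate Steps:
q(a) = 9*a (q(a) = -3*(-4*a + a) = -(-9)*a = 9*a)
q(205) - 14458/h(-106, 207) = 9*205 - 14458/(-118) = 1845 - 14458*(-1/118) = 1845 + 7229/59 = 116084/59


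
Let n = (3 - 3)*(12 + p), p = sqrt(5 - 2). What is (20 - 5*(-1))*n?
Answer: 0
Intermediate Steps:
p = sqrt(3) ≈ 1.7320
n = 0 (n = (3 - 3)*(12 + sqrt(3)) = 0*(12 + sqrt(3)) = 0)
(20 - 5*(-1))*n = (20 - 5*(-1))*0 = (20 + 5)*0 = 25*0 = 0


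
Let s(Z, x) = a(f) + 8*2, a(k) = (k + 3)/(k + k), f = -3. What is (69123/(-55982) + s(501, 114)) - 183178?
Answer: -10253844207/55982 ≈ -1.8316e+5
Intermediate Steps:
a(k) = (3 + k)/(2*k) (a(k) = (3 + k)/((2*k)) = (3 + k)*(1/(2*k)) = (3 + k)/(2*k))
s(Z, x) = 16 (s(Z, x) = (½)*(3 - 3)/(-3) + 8*2 = (½)*(-⅓)*0 + 16 = 0 + 16 = 16)
(69123/(-55982) + s(501, 114)) - 183178 = (69123/(-55982) + 16) - 183178 = (69123*(-1/55982) + 16) - 183178 = (-69123/55982 + 16) - 183178 = 826589/55982 - 183178 = -10253844207/55982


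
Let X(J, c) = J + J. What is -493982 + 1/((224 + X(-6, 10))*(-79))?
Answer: -8273210537/16748 ≈ -4.9398e+5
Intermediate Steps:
X(J, c) = 2*J
-493982 + 1/((224 + X(-6, 10))*(-79)) = -493982 + 1/((224 + 2*(-6))*(-79)) = -493982 + 1/((224 - 12)*(-79)) = -493982 + 1/(212*(-79)) = -493982 + 1/(-16748) = -493982 - 1/16748 = -8273210537/16748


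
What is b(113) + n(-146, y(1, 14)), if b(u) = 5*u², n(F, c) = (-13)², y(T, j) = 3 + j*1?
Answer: 64014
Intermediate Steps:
y(T, j) = 3 + j
n(F, c) = 169
b(113) + n(-146, y(1, 14)) = 5*113² + 169 = 5*12769 + 169 = 63845 + 169 = 64014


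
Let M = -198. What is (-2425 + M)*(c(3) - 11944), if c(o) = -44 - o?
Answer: 31452393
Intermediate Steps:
(-2425 + M)*(c(3) - 11944) = (-2425 - 198)*((-44 - 1*3) - 11944) = -2623*((-44 - 3) - 11944) = -2623*(-47 - 11944) = -2623*(-11991) = 31452393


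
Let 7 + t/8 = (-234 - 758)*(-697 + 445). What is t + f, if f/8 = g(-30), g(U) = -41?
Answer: 1999488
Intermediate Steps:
f = -328 (f = 8*(-41) = -328)
t = 1999816 (t = -56 + 8*((-234 - 758)*(-697 + 445)) = -56 + 8*(-992*(-252)) = -56 + 8*249984 = -56 + 1999872 = 1999816)
t + f = 1999816 - 328 = 1999488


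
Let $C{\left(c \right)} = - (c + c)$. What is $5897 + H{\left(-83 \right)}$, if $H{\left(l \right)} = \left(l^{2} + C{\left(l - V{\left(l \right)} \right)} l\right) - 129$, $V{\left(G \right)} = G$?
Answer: $12657$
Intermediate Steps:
$C{\left(c \right)} = - 2 c$
$H{\left(l \right)} = -129 + l^{2}$ ($H{\left(l \right)} = \left(l^{2} + - 2 \left(l - l\right) l\right) - 129 = \left(l^{2} + \left(-2\right) 0 l\right) - 129 = \left(l^{2} + 0 l\right) - 129 = \left(l^{2} + 0\right) - 129 = l^{2} - 129 = -129 + l^{2}$)
$5897 + H{\left(-83 \right)} = 5897 - \left(129 - \left(-83\right)^{2}\right) = 5897 + \left(-129 + 6889\right) = 5897 + 6760 = 12657$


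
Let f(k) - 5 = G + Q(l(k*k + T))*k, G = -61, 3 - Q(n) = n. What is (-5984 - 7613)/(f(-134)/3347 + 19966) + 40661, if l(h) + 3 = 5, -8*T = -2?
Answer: 2717166964773/66826012 ≈ 40660.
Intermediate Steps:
T = ¼ (T = -⅛*(-2) = ¼ ≈ 0.25000)
l(h) = 2 (l(h) = -3 + 5 = 2)
Q(n) = 3 - n
f(k) = -56 + k (f(k) = 5 + (-61 + (3 - 1*2)*k) = 5 + (-61 + (3 - 2)*k) = 5 + (-61 + 1*k) = 5 + (-61 + k) = -56 + k)
(-5984 - 7613)/(f(-134)/3347 + 19966) + 40661 = (-5984 - 7613)/((-56 - 134)/3347 + 19966) + 40661 = -13597/(-190*1/3347 + 19966) + 40661 = -13597/(-190/3347 + 19966) + 40661 = -13597/66826012/3347 + 40661 = -13597*3347/66826012 + 40661 = -45509159/66826012 + 40661 = 2717166964773/66826012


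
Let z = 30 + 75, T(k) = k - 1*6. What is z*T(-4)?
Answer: -1050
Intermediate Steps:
T(k) = -6 + k (T(k) = k - 6 = -6 + k)
z = 105
z*T(-4) = 105*(-6 - 4) = 105*(-10) = -1050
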